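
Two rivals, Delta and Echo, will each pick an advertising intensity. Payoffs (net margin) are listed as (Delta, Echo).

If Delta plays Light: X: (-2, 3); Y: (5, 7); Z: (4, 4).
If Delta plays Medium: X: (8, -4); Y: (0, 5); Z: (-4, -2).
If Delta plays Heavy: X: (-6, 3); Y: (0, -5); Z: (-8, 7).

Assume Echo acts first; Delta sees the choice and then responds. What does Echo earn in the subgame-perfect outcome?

Work backward from Delta's decision.
- X: BR = Medium, leader payoff -4.
- Y: BR = Light, leader payoff 7.
- Z: BR = Light, leader payoff 4.
Echo's induced payoffs are -4, 7, 4, so Echo commits to Y. Subgame-perfect outcome: (Light, Y) with payoffs (5, 7).

7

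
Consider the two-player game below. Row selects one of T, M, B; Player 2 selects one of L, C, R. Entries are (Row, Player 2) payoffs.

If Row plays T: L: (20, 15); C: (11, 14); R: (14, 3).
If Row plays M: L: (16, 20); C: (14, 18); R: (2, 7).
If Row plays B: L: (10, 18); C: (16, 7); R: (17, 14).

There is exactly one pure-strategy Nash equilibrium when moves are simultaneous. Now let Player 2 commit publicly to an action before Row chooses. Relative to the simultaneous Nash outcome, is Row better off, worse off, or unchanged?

unchanged

Backward induction with Player 2 moving first.
- L → Row plays T (best of 20, 16, 10); Player 2 gets 15.
- C → Row plays B (best of 11, 14, 16); Player 2 gets 7.
- R → Row plays B (best of 14, 2, 17); Player 2 gets 14.
Among 15, 7, 14, the best is 15 at L. Subgame-perfect outcome: (T, L) with payoffs (20, 15).
Now find the simultaneous Nash equilibrium.
Row's best replies: L→T; C→B; R→B.
Player 2's best replies: T→L; M→L; B→L.
The unique mutual best reply is (T, L), giving (20, 15).
Row earns 20 sequentially versus 20 at the Nash outcome: unchanged.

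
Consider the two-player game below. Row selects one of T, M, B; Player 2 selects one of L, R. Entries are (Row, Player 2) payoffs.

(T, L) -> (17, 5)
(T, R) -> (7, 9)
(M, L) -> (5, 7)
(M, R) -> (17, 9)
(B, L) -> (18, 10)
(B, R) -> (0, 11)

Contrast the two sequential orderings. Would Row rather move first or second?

second

If Row leads: Player 2's best replies are T→R, M→R, B→R; Row's induced payoffs 7, 17, 0; outcome (M, R), payoffs (17, 9).
If Player 2 leads: Row's best replies are L→B, R→M; Player 2's induced payoffs 10, 9; outcome (B, L), payoffs (18, 10).
Row gets 17 moving first and 18 moving second, so Row prefers to move second.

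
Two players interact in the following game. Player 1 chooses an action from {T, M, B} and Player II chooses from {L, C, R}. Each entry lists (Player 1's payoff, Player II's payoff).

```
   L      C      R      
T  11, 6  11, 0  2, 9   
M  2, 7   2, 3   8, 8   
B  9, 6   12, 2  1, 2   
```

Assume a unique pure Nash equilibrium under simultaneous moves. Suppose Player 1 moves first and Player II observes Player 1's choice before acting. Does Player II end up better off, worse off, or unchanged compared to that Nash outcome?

Work backward from Player II's decision.
- T → Player II plays R (best of 6, 0, 9); Player 1 gets 2.
- M → Player II plays R (best of 7, 3, 8); Player 1 gets 8.
- B → Player II plays L (best of 6, 2, 2); Player 1 gets 9.
Maximizing over 2, 8, 9, Player 1 chooses B. Subgame-perfect outcome: (B, L) with payoffs (9, 6).
Under simultaneous play:
Player 1's best replies: L→T; C→B; R→M.
Player II's best replies: T→R; M→R; B→L.
The unique mutual best reply is (M, R), giving (8, 8).
Player II earns 6 sequentially versus 8 at the Nash outcome: worse off.

worse off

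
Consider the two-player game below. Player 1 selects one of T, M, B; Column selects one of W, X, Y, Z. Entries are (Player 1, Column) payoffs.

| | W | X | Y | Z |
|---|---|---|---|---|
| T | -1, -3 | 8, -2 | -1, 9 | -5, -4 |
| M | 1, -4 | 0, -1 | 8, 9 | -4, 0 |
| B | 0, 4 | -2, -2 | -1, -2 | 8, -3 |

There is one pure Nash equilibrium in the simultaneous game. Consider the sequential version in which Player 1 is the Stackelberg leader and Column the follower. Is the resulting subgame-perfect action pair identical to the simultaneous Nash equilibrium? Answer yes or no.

Column best-responds to each possible Player 1 move:
- T → Column plays Y (best of -3, -2, 9, -4); Player 1 gets -1.
- M → Column plays Y (best of -4, -1, 9, 0); Player 1 gets 8.
- B → Column plays W (best of 4, -2, -2, -3); Player 1 gets 0.
Among -1, 8, 0, the best is 8 at M. Subgame-perfect outcome: (M, Y) with payoffs (8, 9).
Now find the simultaneous Nash equilibrium.
Player 1's best replies: W→M; X→T; Y→M; Z→B.
Column's best replies: T→Y; M→Y; B→W.
The unique mutual best reply is (M, Y), giving (8, 9).
Sequential outcome (M, Y) coincides with the Nash profile (M, Y).

yes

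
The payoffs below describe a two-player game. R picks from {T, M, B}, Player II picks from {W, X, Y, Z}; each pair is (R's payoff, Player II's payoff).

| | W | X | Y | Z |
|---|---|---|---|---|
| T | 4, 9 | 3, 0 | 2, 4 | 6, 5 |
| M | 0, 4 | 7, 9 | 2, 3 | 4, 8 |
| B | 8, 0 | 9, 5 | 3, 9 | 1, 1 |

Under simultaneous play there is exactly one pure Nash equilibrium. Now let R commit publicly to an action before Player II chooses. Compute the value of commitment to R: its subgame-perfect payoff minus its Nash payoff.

Solve by backward induction (R leads).
- T → Player II plays W (best of 9, 0, 4, 5); R gets 4.
- M → Player II plays X (best of 4, 9, 3, 8); R gets 7.
- B → Player II plays Y (best of 0, 5, 9, 1); R gets 3.
Maximizing over 4, 7, 3, R chooses M. Subgame-perfect outcome: (M, X) with payoffs (7, 9).
For the simultaneous game, intersect best replies.
R's best replies: W→B; X→B; Y→B; Z→T.
Player II's best replies: T→W; M→X; B→Y.
The unique mutual best reply is (B, Y), giving (3, 9).
R's commitment gain: 7 − 3 = 4.

4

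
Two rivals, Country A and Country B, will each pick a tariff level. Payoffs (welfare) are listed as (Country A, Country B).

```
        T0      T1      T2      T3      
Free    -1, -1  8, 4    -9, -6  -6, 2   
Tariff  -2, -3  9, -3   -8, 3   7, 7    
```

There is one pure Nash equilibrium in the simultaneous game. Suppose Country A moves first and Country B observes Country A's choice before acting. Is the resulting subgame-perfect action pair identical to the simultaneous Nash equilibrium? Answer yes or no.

Country B best-responds to each possible Country A move:
- Free → Country B plays T1 (best of -1, 4, -6, 2); Country A gets 8.
- Tariff → Country B plays T3 (best of -3, -3, 3, 7); Country A gets 7.
Country A's induced payoffs are 8, 7, so Country A commits to Free. Subgame-perfect outcome: (Free, T1) with payoffs (8, 4).
Now find the simultaneous Nash equilibrium.
Country A's best replies: T0→Free; T1→Tariff; T2→Tariff; T3→Tariff.
Country B's best replies: Free→T1; Tariff→T3.
The unique mutual best reply is (Tariff, T3), giving (7, 7).
Sequential outcome (Free, T1) differs from the Nash profile (Tariff, T3).

no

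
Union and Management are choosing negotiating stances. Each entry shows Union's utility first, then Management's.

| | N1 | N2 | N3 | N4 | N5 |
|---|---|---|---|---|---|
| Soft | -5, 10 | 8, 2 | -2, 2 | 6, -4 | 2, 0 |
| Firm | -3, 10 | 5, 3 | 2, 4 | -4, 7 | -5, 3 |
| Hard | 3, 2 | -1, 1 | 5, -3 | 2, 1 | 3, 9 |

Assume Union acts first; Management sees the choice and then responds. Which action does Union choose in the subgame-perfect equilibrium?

Hard

Backward induction with Union moving first.
- Soft: Management compares 10, 2, 2, -4, 0 and picks N1; Union would get -5.
- Firm: Management compares 10, 3, 4, 7, 3 and picks N1; Union would get -3.
- Hard: Management compares 2, 1, -3, 1, 9 and picks N5; Union would get 3.
Maximizing over -5, -3, 3, Union chooses Hard. Subgame-perfect outcome: (Hard, N5) with payoffs (3, 9).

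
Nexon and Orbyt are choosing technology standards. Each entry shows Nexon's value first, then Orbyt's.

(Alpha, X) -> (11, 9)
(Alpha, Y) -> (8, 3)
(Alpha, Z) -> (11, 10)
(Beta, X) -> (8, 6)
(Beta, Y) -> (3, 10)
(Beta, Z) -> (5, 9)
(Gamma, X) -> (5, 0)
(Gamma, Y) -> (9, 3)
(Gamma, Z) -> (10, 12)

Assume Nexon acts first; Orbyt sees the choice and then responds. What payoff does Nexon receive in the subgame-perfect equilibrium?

Work backward from Orbyt's decision.
- Alpha: BR = Z, leader payoff 11.
- Beta: BR = Y, leader payoff 3.
- Gamma: BR = Z, leader payoff 10.
Among 11, 3, 10, the best is 11 at Alpha. Subgame-perfect outcome: (Alpha, Z) with payoffs (11, 10).

11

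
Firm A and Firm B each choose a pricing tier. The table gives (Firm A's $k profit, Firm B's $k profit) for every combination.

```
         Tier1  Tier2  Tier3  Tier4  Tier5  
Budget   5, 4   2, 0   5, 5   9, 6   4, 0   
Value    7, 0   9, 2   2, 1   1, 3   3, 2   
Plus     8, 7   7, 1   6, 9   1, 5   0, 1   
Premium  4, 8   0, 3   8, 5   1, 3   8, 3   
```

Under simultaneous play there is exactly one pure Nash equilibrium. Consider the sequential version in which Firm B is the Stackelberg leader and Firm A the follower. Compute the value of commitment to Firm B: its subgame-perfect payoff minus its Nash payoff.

1

Backward induction with Firm B moving first.
- Tier1: Firm A compares 5, 7, 8, 4 and picks Plus; Firm B would get 7.
- Tier2: Firm A compares 2, 9, 7, 0 and picks Value; Firm B would get 2.
- Tier3: Firm A compares 5, 2, 6, 8 and picks Premium; Firm B would get 5.
- Tier4: Firm A compares 9, 1, 1, 1 and picks Budget; Firm B would get 6.
- Tier5: Firm A compares 4, 3, 0, 8 and picks Premium; Firm B would get 3.
Among 7, 2, 5, 6, 3, the best is 7 at Tier1. Subgame-perfect outcome: (Plus, Tier1) with payoffs (8, 7).
For the simultaneous game, intersect best replies.
Firm A's best replies: Tier1→Plus; Tier2→Value; Tier3→Premium; Tier4→Budget; Tier5→Premium.
Firm B's best replies: Budget→Tier4; Value→Tier4; Plus→Tier3; Premium→Tier1.
Only (Budget, Tier4) has each player best-responding; Nash payoffs (9, 6).
Firm B's commitment gain: 7 − 6 = 1.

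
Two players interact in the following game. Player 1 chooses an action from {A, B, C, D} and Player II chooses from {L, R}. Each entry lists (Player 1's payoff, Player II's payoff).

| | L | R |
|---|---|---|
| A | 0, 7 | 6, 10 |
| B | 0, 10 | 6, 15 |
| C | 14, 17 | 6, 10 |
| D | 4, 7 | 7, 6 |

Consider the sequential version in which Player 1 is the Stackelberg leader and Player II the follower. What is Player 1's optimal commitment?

Player II best-responds to each possible Player 1 move:
- A: BR = R, leader payoff 6.
- B: BR = R, leader payoff 6.
- C: BR = L, leader payoff 14.
- D: BR = L, leader payoff 4.
Player 1's induced payoffs are 6, 6, 14, 4, so Player 1 commits to C. Subgame-perfect outcome: (C, L) with payoffs (14, 17).

C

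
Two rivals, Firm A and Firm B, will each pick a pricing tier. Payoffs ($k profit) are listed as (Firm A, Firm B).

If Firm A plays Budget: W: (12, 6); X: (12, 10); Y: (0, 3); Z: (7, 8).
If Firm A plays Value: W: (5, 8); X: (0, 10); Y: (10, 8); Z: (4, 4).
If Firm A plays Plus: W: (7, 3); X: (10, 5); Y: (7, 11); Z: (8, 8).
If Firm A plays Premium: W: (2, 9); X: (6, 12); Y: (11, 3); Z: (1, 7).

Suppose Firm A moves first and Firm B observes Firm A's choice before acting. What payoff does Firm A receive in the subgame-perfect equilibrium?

12

Solve by backward induction (Firm A leads).
- Budget: Firm B compares 6, 10, 3, 8 and picks X; Firm A would get 12.
- Value: Firm B compares 8, 10, 8, 4 and picks X; Firm A would get 0.
- Plus: Firm B compares 3, 5, 11, 8 and picks Y; Firm A would get 7.
- Premium: Firm B compares 9, 12, 3, 7 and picks X; Firm A would get 6.
Maximizing over 12, 0, 7, 6, Firm A chooses Budget. Subgame-perfect outcome: (Budget, X) with payoffs (12, 10).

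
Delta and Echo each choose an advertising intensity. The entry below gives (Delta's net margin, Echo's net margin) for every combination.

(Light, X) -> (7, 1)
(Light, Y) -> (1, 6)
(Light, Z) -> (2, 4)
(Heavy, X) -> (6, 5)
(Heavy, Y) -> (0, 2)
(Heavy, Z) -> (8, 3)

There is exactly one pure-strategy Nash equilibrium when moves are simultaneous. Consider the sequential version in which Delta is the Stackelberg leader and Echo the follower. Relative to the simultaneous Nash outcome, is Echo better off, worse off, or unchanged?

Backward induction with Delta moving first.
- Light: Echo compares 1, 6, 4 and picks Y; Delta would get 1.
- Heavy: Echo compares 5, 2, 3 and picks X; Delta would get 6.
Delta's induced payoffs are 1, 6, so Delta commits to Heavy. Subgame-perfect outcome: (Heavy, X) with payoffs (6, 5).
Under simultaneous play:
Delta's best replies: X→Light; Y→Light; Z→Heavy.
Echo's best replies: Light→Y; Heavy→X.
Only (Light, Y) has each player best-responding; Nash payoffs (1, 6).
Echo earns 5 sequentially versus 6 at the Nash outcome: worse off.

worse off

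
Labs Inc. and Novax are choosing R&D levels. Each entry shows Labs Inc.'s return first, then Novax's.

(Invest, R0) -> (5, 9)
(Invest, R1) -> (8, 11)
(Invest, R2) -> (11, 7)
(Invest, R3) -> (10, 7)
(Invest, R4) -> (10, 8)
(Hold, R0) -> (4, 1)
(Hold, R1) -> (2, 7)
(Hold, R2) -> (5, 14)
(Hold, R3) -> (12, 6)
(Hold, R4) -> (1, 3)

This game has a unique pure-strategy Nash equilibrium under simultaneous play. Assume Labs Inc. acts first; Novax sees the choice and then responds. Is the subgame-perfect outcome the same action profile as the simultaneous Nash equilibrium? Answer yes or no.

yes

Work backward from Novax's decision.
- Invest: BR = R1, leader payoff 8.
- Hold: BR = R2, leader payoff 5.
Among 8, 5, the best is 8 at Invest. Subgame-perfect outcome: (Invest, R1) with payoffs (8, 11).
Under simultaneous play:
Labs Inc.'s best replies: R0→Invest; R1→Invest; R2→Invest; R3→Hold; R4→Invest.
Novax's best replies: Invest→R1; Hold→R2.
The unique mutual best reply is (Invest, R1), giving (8, 11).
Sequential outcome (Invest, R1) coincides with the Nash profile (Invest, R1).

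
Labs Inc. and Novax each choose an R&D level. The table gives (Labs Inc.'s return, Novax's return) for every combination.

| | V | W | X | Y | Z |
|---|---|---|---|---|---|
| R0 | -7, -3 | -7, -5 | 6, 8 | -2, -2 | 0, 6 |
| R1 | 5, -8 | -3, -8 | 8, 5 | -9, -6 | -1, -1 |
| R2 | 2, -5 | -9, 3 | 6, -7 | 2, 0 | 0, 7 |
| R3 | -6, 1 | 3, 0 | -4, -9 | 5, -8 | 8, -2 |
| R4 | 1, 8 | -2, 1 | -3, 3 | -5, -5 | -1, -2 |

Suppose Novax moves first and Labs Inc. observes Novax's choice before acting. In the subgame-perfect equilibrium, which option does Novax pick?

X

Labs Inc. best-responds to each possible Novax move:
- V → Labs Inc. plays R1 (best of -7, 5, 2, -6, 1); Novax gets -8.
- W → Labs Inc. plays R3 (best of -7, -3, -9, 3, -2); Novax gets 0.
- X → Labs Inc. plays R1 (best of 6, 8, 6, -4, -3); Novax gets 5.
- Y → Labs Inc. plays R3 (best of -2, -9, 2, 5, -5); Novax gets -8.
- Z → Labs Inc. plays R3 (best of 0, -1, 0, 8, -1); Novax gets -2.
Among -8, 0, 5, -8, -2, the best is 5 at X. Subgame-perfect outcome: (R1, X) with payoffs (8, 5).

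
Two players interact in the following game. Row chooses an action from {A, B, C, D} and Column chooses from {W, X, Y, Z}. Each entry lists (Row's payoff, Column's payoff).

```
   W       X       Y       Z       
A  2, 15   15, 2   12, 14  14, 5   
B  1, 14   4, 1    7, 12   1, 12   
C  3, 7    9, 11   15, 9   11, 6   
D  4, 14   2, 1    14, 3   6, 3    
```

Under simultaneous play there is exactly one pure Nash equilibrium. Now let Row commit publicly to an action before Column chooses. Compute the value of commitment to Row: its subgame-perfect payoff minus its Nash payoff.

5

Column best-responds to each possible Row move:
- A: BR = W, leader payoff 2.
- B: BR = W, leader payoff 1.
- C: BR = X, leader payoff 9.
- D: BR = W, leader payoff 4.
Maximizing over 2, 1, 9, 4, Row chooses C. Subgame-perfect outcome: (C, X) with payoffs (9, 11).
For the simultaneous game, intersect best replies.
Row's best replies: W→D; X→A; Y→C; Z→A.
Column's best replies: A→W; B→W; C→X; D→W.
The unique mutual best reply is (D, W), giving (4, 14).
Row's commitment gain: 9 − 4 = 5.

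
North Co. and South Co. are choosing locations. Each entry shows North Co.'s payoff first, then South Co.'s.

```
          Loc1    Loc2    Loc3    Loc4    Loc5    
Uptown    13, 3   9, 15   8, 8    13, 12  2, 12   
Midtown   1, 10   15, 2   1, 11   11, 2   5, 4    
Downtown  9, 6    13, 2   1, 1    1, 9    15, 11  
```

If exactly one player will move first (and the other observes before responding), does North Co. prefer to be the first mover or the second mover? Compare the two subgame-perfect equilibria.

first

If North Co. leads: South Co.'s best replies are Uptown→Loc2, Midtown→Loc3, Downtown→Loc5; North Co.'s induced payoffs 9, 1, 15; outcome (Downtown, Loc5), payoffs (15, 11).
If South Co. leads: North Co.'s best replies are Loc1→Uptown, Loc2→Midtown, Loc3→Uptown, Loc4→Uptown, Loc5→Downtown; South Co.'s induced payoffs 3, 2, 8, 12, 11; outcome (Uptown, Loc4), payoffs (13, 12).
North Co. gets 15 moving first and 13 moving second, so North Co. prefers to move first.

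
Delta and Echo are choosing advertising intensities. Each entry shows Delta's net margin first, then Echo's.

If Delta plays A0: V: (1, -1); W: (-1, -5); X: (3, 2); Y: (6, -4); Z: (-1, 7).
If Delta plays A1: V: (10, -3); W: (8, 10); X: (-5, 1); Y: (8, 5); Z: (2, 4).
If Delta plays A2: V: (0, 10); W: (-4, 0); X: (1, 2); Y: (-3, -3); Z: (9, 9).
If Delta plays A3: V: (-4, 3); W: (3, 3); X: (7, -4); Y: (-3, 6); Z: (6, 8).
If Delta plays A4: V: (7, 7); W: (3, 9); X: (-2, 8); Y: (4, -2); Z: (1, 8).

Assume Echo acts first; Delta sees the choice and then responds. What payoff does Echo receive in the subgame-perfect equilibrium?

Solve by backward induction (Echo leads).
- V → Delta plays A1 (best of 1, 10, 0, -4, 7); Echo gets -3.
- W → Delta plays A1 (best of -1, 8, -4, 3, 3); Echo gets 10.
- X → Delta plays A3 (best of 3, -5, 1, 7, -2); Echo gets -4.
- Y → Delta plays A1 (best of 6, 8, -3, -3, 4); Echo gets 5.
- Z → Delta plays A2 (best of -1, 2, 9, 6, 1); Echo gets 9.
Among -3, 10, -4, 5, 9, the best is 10 at W. Subgame-perfect outcome: (A1, W) with payoffs (8, 10).

10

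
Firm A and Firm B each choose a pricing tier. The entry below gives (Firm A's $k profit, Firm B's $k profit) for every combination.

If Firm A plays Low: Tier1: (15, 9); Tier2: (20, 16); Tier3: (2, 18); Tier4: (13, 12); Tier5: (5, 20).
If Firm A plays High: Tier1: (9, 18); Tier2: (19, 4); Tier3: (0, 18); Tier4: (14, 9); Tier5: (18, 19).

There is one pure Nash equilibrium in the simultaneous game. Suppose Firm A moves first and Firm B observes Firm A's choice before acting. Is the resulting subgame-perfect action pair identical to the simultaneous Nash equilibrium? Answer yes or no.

yes

Work backward from Firm B's decision.
- Low: Firm B compares 9, 16, 18, 12, 20 and picks Tier5; Firm A would get 5.
- High: Firm B compares 18, 4, 18, 9, 19 and picks Tier5; Firm A would get 18.
Maximizing over 5, 18, Firm A chooses High. Subgame-perfect outcome: (High, Tier5) with payoffs (18, 19).
Now find the simultaneous Nash equilibrium.
Firm A's best replies: Tier1→Low; Tier2→Low; Tier3→Low; Tier4→High; Tier5→High.
Firm B's best replies: Low→Tier5; High→Tier5.
Only (High, Tier5) has each player best-responding; Nash payoffs (18, 19).
Sequential outcome (High, Tier5) coincides with the Nash profile (High, Tier5).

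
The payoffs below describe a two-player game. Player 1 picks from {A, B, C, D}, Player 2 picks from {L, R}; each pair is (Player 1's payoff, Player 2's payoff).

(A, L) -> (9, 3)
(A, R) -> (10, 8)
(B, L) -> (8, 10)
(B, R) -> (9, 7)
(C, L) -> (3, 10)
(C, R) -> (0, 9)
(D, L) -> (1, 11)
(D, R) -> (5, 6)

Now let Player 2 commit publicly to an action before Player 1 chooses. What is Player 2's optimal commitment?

R

Work backward from Player 1's decision.
- L: BR = A, leader payoff 3.
- R: BR = A, leader payoff 8.
Player 2's induced payoffs are 3, 8, so Player 2 commits to R. Subgame-perfect outcome: (A, R) with payoffs (10, 8).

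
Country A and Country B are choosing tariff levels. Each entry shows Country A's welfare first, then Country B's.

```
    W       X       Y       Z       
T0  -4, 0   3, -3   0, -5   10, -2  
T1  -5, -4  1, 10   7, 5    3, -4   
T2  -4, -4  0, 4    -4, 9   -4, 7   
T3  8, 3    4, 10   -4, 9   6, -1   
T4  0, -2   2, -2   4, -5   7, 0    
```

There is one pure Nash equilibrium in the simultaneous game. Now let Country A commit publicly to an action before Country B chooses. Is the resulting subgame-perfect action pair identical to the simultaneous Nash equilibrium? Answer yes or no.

no

Solve by backward induction (Country A leads).
- T0: Country B compares 0, -3, -5, -2 and picks W; Country A would get -4.
- T1: Country B compares -4, 10, 5, -4 and picks X; Country A would get 1.
- T2: Country B compares -4, 4, 9, 7 and picks Y; Country A would get -4.
- T3: Country B compares 3, 10, 9, -1 and picks X; Country A would get 4.
- T4: Country B compares -2, -2, -5, 0 and picks Z; Country A would get 7.
Maximizing over -4, 1, -4, 4, 7, Country A chooses T4. Subgame-perfect outcome: (T4, Z) with payoffs (7, 0).
Now find the simultaneous Nash equilibrium.
Country A's best replies: W→T3; X→T3; Y→T1; Z→T0.
Country B's best replies: T0→W; T1→X; T2→Y; T3→X; T4→Z.
Only (T3, X) has each player best-responding; Nash payoffs (4, 10).
Sequential outcome (T4, Z) differs from the Nash profile (T3, X).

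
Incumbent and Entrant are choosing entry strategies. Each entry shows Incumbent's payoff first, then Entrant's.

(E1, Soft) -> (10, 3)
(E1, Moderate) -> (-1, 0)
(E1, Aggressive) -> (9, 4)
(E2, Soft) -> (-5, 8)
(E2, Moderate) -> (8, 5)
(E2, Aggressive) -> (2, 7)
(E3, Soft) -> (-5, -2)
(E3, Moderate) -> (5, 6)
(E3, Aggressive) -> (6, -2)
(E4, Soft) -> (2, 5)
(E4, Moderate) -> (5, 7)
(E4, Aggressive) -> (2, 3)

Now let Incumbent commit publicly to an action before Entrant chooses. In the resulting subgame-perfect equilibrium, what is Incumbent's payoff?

9

Solve by backward induction (Incumbent leads).
- E1 → Entrant plays Aggressive (best of 3, 0, 4); Incumbent gets 9.
- E2 → Entrant plays Soft (best of 8, 5, 7); Incumbent gets -5.
- E3 → Entrant plays Moderate (best of -2, 6, -2); Incumbent gets 5.
- E4 → Entrant plays Moderate (best of 5, 7, 3); Incumbent gets 5.
Among 9, -5, 5, 5, the best is 9 at E1. Subgame-perfect outcome: (E1, Aggressive) with payoffs (9, 4).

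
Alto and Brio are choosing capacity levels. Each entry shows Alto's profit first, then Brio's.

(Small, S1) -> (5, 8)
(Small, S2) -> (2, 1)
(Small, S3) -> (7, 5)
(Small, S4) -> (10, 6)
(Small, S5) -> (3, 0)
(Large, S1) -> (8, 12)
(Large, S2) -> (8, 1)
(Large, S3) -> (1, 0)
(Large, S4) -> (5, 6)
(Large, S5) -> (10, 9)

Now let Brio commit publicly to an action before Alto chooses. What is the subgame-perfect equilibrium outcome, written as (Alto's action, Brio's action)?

(Large, S1)

Alto best-responds to each possible Brio move:
- S1: Alto compares 5, 8 and picks Large; Brio would get 12.
- S2: Alto compares 2, 8 and picks Large; Brio would get 1.
- S3: Alto compares 7, 1 and picks Small; Brio would get 5.
- S4: Alto compares 10, 5 and picks Small; Brio would get 6.
- S5: Alto compares 3, 10 and picks Large; Brio would get 9.
Brio's induced payoffs are 12, 1, 5, 6, 9, so Brio commits to S1. Subgame-perfect outcome: (Large, S1) with payoffs (8, 12).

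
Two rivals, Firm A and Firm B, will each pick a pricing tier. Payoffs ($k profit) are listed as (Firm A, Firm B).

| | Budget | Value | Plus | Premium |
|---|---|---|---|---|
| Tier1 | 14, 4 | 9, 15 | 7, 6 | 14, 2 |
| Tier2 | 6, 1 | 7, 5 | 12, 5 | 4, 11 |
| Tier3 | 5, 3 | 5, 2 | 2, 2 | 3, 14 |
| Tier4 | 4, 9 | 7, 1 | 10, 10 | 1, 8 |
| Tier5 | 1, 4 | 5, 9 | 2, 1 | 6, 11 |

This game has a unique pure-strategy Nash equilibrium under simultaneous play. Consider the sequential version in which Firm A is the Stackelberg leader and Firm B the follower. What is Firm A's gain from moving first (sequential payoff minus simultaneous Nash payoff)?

Work backward from Firm B's decision.
- Tier1: BR = Value, leader payoff 9.
- Tier2: BR = Premium, leader payoff 4.
- Tier3: BR = Premium, leader payoff 3.
- Tier4: BR = Plus, leader payoff 10.
- Tier5: BR = Premium, leader payoff 6.
Maximizing over 9, 4, 3, 10, 6, Firm A chooses Tier4. Subgame-perfect outcome: (Tier4, Plus) with payoffs (10, 10).
Under simultaneous play:
Firm A's best replies: Budget→Tier1; Value→Tier1; Plus→Tier2; Premium→Tier1.
Firm B's best replies: Tier1→Value; Tier2→Premium; Tier3→Premium; Tier4→Plus; Tier5→Premium.
The unique mutual best reply is (Tier1, Value), giving (9, 15).
Firm A's commitment gain: 10 − 9 = 1.

1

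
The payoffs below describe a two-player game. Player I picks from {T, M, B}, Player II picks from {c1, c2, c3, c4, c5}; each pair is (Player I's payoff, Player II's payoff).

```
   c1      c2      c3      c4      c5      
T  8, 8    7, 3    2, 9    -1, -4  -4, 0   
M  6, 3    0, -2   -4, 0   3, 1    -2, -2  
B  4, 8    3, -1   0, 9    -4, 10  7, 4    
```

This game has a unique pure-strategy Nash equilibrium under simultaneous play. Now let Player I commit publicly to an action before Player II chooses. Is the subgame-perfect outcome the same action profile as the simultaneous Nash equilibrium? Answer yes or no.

no

Player II best-responds to each possible Player I move:
- T → Player II plays c3 (best of 8, 3, 9, -4, 0); Player I gets 2.
- M → Player II plays c1 (best of 3, -2, 0, 1, -2); Player I gets 6.
- B → Player II plays c4 (best of 8, -1, 9, 10, 4); Player I gets -4.
Player I's induced payoffs are 2, 6, -4, so Player I commits to M. Subgame-perfect outcome: (M, c1) with payoffs (6, 3).
Now find the simultaneous Nash equilibrium.
Player I's best replies: c1→T; c2→T; c3→T; c4→M; c5→B.
Player II's best replies: T→c3; M→c1; B→c4.
Only (T, c3) has each player best-responding; Nash payoffs (2, 9).
Sequential outcome (M, c1) differs from the Nash profile (T, c3).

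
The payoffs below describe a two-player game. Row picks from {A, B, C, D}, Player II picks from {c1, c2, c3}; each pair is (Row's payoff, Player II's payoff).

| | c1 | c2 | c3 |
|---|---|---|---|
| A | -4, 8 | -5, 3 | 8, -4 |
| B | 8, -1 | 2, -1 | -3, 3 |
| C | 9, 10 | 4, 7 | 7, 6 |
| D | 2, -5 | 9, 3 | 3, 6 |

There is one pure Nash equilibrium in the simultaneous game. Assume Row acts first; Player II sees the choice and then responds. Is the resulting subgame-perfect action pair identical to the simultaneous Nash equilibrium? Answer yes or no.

Player II best-responds to each possible Row move:
- A: BR = c1, leader payoff -4.
- B: BR = c3, leader payoff -3.
- C: BR = c1, leader payoff 9.
- D: BR = c3, leader payoff 3.
Maximizing over -4, -3, 9, 3, Row chooses C. Subgame-perfect outcome: (C, c1) with payoffs (9, 10).
For the simultaneous game, intersect best replies.
Row's best replies: c1→C; c2→D; c3→A.
Player II's best replies: A→c1; B→c3; C→c1; D→c3.
Only (C, c1) has each player best-responding; Nash payoffs (9, 10).
Sequential outcome (C, c1) coincides with the Nash profile (C, c1).

yes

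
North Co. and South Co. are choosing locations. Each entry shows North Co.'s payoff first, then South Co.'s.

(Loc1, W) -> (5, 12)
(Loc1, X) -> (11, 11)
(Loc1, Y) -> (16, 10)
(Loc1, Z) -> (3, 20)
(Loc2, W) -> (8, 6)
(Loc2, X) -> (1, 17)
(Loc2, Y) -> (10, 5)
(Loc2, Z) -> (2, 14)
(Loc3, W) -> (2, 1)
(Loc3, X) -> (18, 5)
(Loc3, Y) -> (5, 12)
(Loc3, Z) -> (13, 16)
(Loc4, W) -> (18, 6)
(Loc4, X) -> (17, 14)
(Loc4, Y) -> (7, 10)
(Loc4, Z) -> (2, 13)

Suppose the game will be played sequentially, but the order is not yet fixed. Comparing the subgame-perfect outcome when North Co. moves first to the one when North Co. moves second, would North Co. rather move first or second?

first

If North Co. leads: South Co.'s best replies are Loc1→Z, Loc2→X, Loc3→Z, Loc4→X; North Co.'s induced payoffs 3, 1, 13, 17; outcome (Loc4, X), payoffs (17, 14).
If South Co. leads: North Co.'s best replies are W→Loc4, X→Loc3, Y→Loc1, Z→Loc3; South Co.'s induced payoffs 6, 5, 10, 16; outcome (Loc3, Z), payoffs (13, 16).
North Co. gets 17 moving first and 13 moving second, so North Co. prefers to move first.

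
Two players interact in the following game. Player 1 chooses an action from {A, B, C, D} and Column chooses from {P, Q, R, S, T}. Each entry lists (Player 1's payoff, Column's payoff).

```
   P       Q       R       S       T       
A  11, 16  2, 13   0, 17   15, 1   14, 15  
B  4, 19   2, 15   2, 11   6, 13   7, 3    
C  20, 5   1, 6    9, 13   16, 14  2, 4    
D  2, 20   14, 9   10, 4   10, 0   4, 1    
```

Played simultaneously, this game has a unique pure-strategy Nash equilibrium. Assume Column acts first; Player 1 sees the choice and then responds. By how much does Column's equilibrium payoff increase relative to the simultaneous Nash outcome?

1

Solve by backward induction (Column leads).
- P: Player 1 compares 11, 4, 20, 2 and picks C; Column would get 5.
- Q: Player 1 compares 2, 2, 1, 14 and picks D; Column would get 9.
- R: Player 1 compares 0, 2, 9, 10 and picks D; Column would get 4.
- S: Player 1 compares 15, 6, 16, 10 and picks C; Column would get 14.
- T: Player 1 compares 14, 7, 2, 4 and picks A; Column would get 15.
Among 5, 9, 4, 14, 15, the best is 15 at T. Subgame-perfect outcome: (A, T) with payoffs (14, 15).
Under simultaneous play:
Player 1's best replies: P→C; Q→D; R→D; S→C; T→A.
Column's best replies: A→R; B→P; C→S; D→P.
The unique mutual best reply is (C, S), giving (16, 14).
Column's commitment gain: 15 − 14 = 1.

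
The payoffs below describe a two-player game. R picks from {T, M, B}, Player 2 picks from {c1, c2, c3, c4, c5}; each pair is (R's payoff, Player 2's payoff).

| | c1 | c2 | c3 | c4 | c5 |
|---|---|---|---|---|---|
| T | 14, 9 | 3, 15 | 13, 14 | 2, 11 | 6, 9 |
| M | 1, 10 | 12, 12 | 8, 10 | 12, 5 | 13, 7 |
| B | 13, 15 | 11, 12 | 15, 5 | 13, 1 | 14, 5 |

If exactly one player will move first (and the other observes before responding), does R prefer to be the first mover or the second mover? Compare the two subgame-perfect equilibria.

If R leads: Player 2's best replies are T→c2, M→c2, B→c1; R's induced payoffs 3, 12, 13; outcome (B, c1), payoffs (13, 15).
If Player 2 leads: R's best replies are c1→T, c2→M, c3→B, c4→B, c5→B; Player 2's induced payoffs 9, 12, 5, 1, 5; outcome (M, c2), payoffs (12, 12).
R gets 13 moving first and 12 moving second, so R prefers to move first.

first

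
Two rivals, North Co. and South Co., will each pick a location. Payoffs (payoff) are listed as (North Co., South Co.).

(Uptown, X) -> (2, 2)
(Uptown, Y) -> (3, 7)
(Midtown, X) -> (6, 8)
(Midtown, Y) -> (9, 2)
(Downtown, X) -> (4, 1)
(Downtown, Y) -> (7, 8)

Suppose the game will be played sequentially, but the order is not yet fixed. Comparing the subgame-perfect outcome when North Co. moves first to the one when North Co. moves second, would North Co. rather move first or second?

If North Co. leads: South Co.'s best replies are Uptown→Y, Midtown→X, Downtown→Y; North Co.'s induced payoffs 3, 6, 7; outcome (Downtown, Y), payoffs (7, 8).
If South Co. leads: North Co.'s best replies are X→Midtown, Y→Midtown; South Co.'s induced payoffs 8, 2; outcome (Midtown, X), payoffs (6, 8).
North Co. gets 7 moving first and 6 moving second, so North Co. prefers to move first.

first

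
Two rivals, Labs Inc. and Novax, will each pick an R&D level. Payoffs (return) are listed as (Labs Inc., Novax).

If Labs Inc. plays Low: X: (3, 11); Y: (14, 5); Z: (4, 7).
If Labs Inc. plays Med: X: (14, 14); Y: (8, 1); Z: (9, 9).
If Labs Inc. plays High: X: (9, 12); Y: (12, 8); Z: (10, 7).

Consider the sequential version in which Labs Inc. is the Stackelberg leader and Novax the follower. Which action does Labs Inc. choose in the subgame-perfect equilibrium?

Med

Backward induction with Labs Inc. moving first.
- Low → Novax plays X (best of 11, 5, 7); Labs Inc. gets 3.
- Med → Novax plays X (best of 14, 1, 9); Labs Inc. gets 14.
- High → Novax plays X (best of 12, 8, 7); Labs Inc. gets 9.
Among 3, 14, 9, the best is 14 at Med. Subgame-perfect outcome: (Med, X) with payoffs (14, 14).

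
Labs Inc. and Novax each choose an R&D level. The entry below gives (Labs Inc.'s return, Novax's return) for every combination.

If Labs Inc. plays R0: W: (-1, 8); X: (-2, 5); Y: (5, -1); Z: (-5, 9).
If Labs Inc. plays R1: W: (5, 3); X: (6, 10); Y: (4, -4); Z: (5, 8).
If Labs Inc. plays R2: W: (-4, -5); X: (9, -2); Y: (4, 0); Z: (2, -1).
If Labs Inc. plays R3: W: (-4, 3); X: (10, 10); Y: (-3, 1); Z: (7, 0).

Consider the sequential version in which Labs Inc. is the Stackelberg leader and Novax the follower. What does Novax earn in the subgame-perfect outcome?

Novax best-responds to each possible Labs Inc. move:
- R0: Novax compares 8, 5, -1, 9 and picks Z; Labs Inc. would get -5.
- R1: Novax compares 3, 10, -4, 8 and picks X; Labs Inc. would get 6.
- R2: Novax compares -5, -2, 0, -1 and picks Y; Labs Inc. would get 4.
- R3: Novax compares 3, 10, 1, 0 and picks X; Labs Inc. would get 10.
Labs Inc.'s induced payoffs are -5, 6, 4, 10, so Labs Inc. commits to R3. Subgame-perfect outcome: (R3, X) with payoffs (10, 10).

10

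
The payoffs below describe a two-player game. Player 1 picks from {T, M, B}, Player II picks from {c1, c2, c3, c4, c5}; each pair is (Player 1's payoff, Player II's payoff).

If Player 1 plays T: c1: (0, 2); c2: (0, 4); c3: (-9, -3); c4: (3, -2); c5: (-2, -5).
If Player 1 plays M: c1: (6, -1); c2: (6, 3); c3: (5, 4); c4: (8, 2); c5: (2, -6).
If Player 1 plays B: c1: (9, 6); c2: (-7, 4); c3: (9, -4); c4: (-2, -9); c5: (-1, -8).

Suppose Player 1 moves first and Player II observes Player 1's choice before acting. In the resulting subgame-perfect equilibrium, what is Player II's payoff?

6

Solve by backward induction (Player 1 leads).
- T: Player II compares 2, 4, -3, -2, -5 and picks c2; Player 1 would get 0.
- M: Player II compares -1, 3, 4, 2, -6 and picks c3; Player 1 would get 5.
- B: Player II compares 6, 4, -4, -9, -8 and picks c1; Player 1 would get 9.
Among 0, 5, 9, the best is 9 at B. Subgame-perfect outcome: (B, c1) with payoffs (9, 6).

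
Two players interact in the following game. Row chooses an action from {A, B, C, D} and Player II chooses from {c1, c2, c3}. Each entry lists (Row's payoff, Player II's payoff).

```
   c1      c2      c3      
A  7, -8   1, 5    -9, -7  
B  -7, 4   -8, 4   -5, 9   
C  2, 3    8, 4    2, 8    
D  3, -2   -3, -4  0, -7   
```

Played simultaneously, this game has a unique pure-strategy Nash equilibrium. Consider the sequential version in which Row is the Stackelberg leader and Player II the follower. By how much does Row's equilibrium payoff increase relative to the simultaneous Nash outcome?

1

Work backward from Player II's decision.
- A: Player II compares -8, 5, -7 and picks c2; Row would get 1.
- B: Player II compares 4, 4, 9 and picks c3; Row would get -5.
- C: Player II compares 3, 4, 8 and picks c3; Row would get 2.
- D: Player II compares -2, -4, -7 and picks c1; Row would get 3.
Row's induced payoffs are 1, -5, 2, 3, so Row commits to D. Subgame-perfect outcome: (D, c1) with payoffs (3, -2).
Under simultaneous play:
Row's best replies: c1→A; c2→C; c3→C.
Player II's best replies: A→c2; B→c3; C→c3; D→c1.
Only (C, c3) has each player best-responding; Nash payoffs (2, 8).
Row's commitment gain: 3 − 2 = 1.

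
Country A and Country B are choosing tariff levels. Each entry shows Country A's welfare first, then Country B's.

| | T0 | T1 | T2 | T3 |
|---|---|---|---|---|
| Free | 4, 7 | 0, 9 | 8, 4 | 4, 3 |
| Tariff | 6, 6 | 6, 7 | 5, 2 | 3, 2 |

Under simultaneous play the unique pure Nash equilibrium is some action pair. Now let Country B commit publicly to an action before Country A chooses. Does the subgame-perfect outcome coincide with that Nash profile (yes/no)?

Work backward from Country A's decision.
- T0: Country A compares 4, 6 and picks Tariff; Country B would get 6.
- T1: Country A compares 0, 6 and picks Tariff; Country B would get 7.
- T2: Country A compares 8, 5 and picks Free; Country B would get 4.
- T3: Country A compares 4, 3 and picks Free; Country B would get 3.
Among 6, 7, 4, 3, the best is 7 at T1. Subgame-perfect outcome: (Tariff, T1) with payoffs (6, 7).
For the simultaneous game, intersect best replies.
Country A's best replies: T0→Tariff; T1→Tariff; T2→Free; T3→Free.
Country B's best replies: Free→T1; Tariff→T1.
Only (Tariff, T1) has each player best-responding; Nash payoffs (6, 7).
Sequential outcome (Tariff, T1) coincides with the Nash profile (Tariff, T1).

yes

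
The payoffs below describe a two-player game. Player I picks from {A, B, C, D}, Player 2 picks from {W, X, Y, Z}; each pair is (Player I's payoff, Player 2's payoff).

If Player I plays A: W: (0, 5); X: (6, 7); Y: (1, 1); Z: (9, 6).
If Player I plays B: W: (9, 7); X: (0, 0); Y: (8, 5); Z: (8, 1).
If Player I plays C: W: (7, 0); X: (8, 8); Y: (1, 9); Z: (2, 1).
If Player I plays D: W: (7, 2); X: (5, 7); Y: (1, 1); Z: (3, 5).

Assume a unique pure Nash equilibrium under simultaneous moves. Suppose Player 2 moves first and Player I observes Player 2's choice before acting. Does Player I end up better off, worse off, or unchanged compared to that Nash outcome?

Work backward from Player I's decision.
- W: BR = B, leader payoff 7.
- X: BR = C, leader payoff 8.
- Y: BR = B, leader payoff 5.
- Z: BR = A, leader payoff 6.
Among 7, 8, 5, 6, the best is 8 at X. Subgame-perfect outcome: (C, X) with payoffs (8, 8).
Under simultaneous play:
Player I's best replies: W→B; X→C; Y→B; Z→A.
Player 2's best replies: A→X; B→W; C→Y; D→X.
The unique mutual best reply is (B, W), giving (9, 7).
Player I earns 8 sequentially versus 9 at the Nash outcome: worse off.

worse off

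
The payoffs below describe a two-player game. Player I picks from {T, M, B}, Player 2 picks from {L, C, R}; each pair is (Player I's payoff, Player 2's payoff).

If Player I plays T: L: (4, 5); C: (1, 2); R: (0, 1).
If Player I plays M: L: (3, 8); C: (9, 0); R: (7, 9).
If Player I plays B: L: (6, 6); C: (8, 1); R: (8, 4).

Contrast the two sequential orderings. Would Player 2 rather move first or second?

second

If Player I leads: Player 2's best replies are T→L, M→R, B→L; Player I's induced payoffs 4, 7, 6; outcome (M, R), payoffs (7, 9).
If Player 2 leads: Player I's best replies are L→B, C→M, R→B; Player 2's induced payoffs 6, 0, 4; outcome (B, L), payoffs (6, 6).
Player 2 gets 6 moving first and 9 moving second, so Player 2 prefers to move second.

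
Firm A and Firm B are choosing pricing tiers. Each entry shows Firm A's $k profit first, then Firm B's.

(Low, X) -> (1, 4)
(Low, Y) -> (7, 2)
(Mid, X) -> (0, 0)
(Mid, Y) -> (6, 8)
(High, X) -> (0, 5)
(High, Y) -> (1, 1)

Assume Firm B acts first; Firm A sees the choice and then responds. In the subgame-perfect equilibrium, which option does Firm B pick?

X

Solve by backward induction (Firm B leads).
- X: Firm A compares 1, 0, 0 and picks Low; Firm B would get 4.
- Y: Firm A compares 7, 6, 1 and picks Low; Firm B would get 2.
Firm B's induced payoffs are 4, 2, so Firm B commits to X. Subgame-perfect outcome: (Low, X) with payoffs (1, 4).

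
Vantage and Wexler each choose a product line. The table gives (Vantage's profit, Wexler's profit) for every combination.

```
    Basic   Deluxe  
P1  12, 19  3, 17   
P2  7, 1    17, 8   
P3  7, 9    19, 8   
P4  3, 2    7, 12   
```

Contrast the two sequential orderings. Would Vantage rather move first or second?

If Vantage leads: Wexler's best replies are P1→Basic, P2→Deluxe, P3→Basic, P4→Deluxe; Vantage's induced payoffs 12, 17, 7, 7; outcome (P2, Deluxe), payoffs (17, 8).
If Wexler leads: Vantage's best replies are Basic→P1, Deluxe→P3; Wexler's induced payoffs 19, 8; outcome (P1, Basic), payoffs (12, 19).
Vantage gets 17 moving first and 12 moving second, so Vantage prefers to move first.

first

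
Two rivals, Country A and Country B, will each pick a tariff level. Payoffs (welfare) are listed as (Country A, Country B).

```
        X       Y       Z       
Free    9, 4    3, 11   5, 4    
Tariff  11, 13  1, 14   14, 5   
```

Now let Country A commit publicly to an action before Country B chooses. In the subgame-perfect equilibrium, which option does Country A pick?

Country B best-responds to each possible Country A move:
- Free: Country B compares 4, 11, 4 and picks Y; Country A would get 3.
- Tariff: Country B compares 13, 14, 5 and picks Y; Country A would get 1.
Country A's induced payoffs are 3, 1, so Country A commits to Free. Subgame-perfect outcome: (Free, Y) with payoffs (3, 11).

Free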